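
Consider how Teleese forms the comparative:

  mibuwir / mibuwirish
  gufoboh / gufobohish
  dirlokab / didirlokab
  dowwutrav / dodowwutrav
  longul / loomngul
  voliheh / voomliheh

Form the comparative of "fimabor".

gufoboh and voliheh both end in -h yet inflect differently (gufobohish, voomliheh), so the final letter is not what conditions the rule; the last vowel is.
"fimabor" has last vowel 'o'. The one such stem in the data (gufoboh → gufobohish) adds -ish, so the same rule applies.
The other patterns: stems whose last vowel is 'a' repeat the first consonant+vowel as a prefix; stems whose last vowel is 'e' or 'u' insert -om- after the first vowel.
So fimabor → fimaborish.

fimaborish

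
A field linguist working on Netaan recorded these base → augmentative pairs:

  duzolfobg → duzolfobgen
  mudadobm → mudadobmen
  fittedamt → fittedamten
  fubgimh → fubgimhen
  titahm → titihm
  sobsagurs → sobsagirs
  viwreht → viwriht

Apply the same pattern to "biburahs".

biburihs

mudadobm and titahm both end in -m yet inflect differently (mudadobmen, titihm), so the final letter is not what conditions the rule; the second-to-last letter is.
"biburahs" has second-to-last letter 'h'. The stems whose second-to-last letter is 'h' (titahm → titihm, viwreht → viwriht) change the last vowel to 'i'.
The other pattern: stems whose second-to-last letter is 'b' or 'm' add -en.
So biburahs → biburihs.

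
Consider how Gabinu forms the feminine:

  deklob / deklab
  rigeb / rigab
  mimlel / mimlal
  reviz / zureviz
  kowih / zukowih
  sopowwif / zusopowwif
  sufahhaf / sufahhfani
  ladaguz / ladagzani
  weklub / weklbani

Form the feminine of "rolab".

"rolab" has last vowel 'a'. The one such stem in the data (sufahhaf → sufahhfani) deletes the last vowel and adds -ani (as do ladaguz, weklub), so the same rule applies.
So rolab → rolbani.

rolbani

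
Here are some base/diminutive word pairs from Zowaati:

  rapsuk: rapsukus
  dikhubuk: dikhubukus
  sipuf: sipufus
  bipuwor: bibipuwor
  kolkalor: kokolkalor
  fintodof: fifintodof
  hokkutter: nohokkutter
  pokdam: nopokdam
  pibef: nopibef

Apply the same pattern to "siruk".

sirukus

"siruk" has last vowel 'u'. The stems whose last vowel is 'u' (rapsuk → rapsukus, dikhubuk → dikhubukus, sipuf → sipufus) add -us.
The other patterns: stems whose last vowel is 'o' repeat the first consonant+vowel as a prefix; stems whose last vowel is 'a' or 'e' add the prefix no-.
So siruk → sirukus.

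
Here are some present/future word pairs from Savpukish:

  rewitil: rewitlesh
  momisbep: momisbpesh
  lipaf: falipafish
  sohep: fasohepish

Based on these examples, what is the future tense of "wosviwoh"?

wosviwhesh

"wosviwoh" has 3 vowels. The stems with 3 vowels (rewitil → rewitlesh, momisbep → momisbpesh) delete the last vowel and add -esh.
The other pattern: stems with 2 vowels add fa- … -ish around the stem.
So wosviwoh → wosviwhesh.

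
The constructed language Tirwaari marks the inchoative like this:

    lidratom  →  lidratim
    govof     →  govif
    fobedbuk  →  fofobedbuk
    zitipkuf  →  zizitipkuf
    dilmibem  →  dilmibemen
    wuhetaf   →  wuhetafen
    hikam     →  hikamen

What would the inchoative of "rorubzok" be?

govof and zitipkuf both end in -f yet inflect differently (govif, zizitipkuf), so the final letter is not what conditions the rule; the last vowel is.
"rorubzok" has last vowel 'o'. The stems whose last vowel is 'o' (lidratom → lidratim, govof → govif) change the last vowel to 'i'.
The other patterns: stems whose last vowel is 'u' repeat the first consonant+vowel as a prefix; stems whose last vowel is 'a' or 'e' add -en.
So rorubzok → rorubzik.

rorubzik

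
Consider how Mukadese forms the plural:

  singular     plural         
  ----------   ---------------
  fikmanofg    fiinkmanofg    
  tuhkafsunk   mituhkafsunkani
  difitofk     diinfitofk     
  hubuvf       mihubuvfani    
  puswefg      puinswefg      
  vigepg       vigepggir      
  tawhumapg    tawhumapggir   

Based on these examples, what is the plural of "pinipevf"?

"pinipevf" has second-to-last letter 'v'. The one such stem in the data (hubuvf → mihubuvfani) adds mi- … -ani around the stem, so the same rule applies.
The other patterns: stems whose second-to-last letter is 'f' insert -in- after the first vowel; stems whose second-to-last letter is 'p' double the final consonant and add -ir.
So pinipevf → mipinipevfani.

mipinipevfani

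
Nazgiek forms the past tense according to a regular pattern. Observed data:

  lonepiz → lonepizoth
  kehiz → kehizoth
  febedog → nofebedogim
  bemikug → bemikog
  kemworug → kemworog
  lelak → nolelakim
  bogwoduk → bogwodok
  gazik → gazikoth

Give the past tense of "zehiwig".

zehiwigoth

gazik and bogwoduk both end in -k yet inflect differently (gazikoth, bogwodok), so the final letter is not what conditions the rule; the last vowel is.
"zehiwig" has last vowel 'i'. The stems whose last vowel is 'i' (kehiz → kehizoth, gazik → gazikoth, lonepiz → lonepizoth) add -oth.
The other patterns: stems whose last vowel is 'u' change the last vowel to 'o'; stems whose last vowel is 'a' or 'o' add no- … -im around the stem.
So zehiwig → zehiwigoth.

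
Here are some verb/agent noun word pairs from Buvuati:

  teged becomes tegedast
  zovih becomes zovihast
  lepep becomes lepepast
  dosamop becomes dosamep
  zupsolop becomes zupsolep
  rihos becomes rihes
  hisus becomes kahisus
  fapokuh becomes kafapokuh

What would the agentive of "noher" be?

noherast

hisus and rihos both end in -s yet inflect differently (kahisus, rihes), so the final letter is not what conditions the rule; the last vowel is.
"noher" has last vowel 'e'. The stems whose last vowel is 'e' (teged → tegedast, lepep → lepepast) add -ast.
So noher → noherast.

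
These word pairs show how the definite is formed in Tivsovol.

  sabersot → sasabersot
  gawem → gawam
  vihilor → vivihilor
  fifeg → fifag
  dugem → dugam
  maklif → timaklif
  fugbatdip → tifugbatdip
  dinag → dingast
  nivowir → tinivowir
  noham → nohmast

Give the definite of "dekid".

tidekid

dinag and fifeg both end in -g yet inflect differently (dingast, fifag), so the final letter is not what conditions the rule; the last vowel is.
"dekid" has last vowel 'i'. The stems whose last vowel is 'i' (nivowir → tinivowir, fugbatdip → tifugbatdip, maklif → timaklif) add the prefix ti-.
So dekid → tidekid.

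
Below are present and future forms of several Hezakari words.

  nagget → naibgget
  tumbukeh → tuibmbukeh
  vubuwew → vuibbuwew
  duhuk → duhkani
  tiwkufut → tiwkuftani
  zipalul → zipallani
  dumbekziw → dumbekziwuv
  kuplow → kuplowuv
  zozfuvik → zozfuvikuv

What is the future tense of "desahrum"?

desahrmani

nagget and tiwkufut both end in -t yet inflect differently (naibgget, tiwkuftani), so the final letter is not what conditions the rule; the last vowel is.
"desahrum" has last vowel 'u'. The stems whose last vowel is 'u' (duhuk → duhkani, tiwkufut → tiwkuftani, zipalul → zipallani) delete the last vowel and add -ani.
The other patterns: stems whose last vowel is 'e' insert -ib- after the first vowel; stems whose last vowel is 'i' or 'o' add -uv.
So desahrum → desahrmani.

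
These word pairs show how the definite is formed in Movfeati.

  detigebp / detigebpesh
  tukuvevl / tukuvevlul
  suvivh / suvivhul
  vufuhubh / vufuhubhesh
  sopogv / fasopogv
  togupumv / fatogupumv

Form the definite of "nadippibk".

nadippibkesh

vufuhubh and suvivh both end in -h yet inflect differently (vufuhubhesh, suvivhul), so the final letter is not what conditions the rule; the second-to-last letter is.
"nadippibk" has second-to-last letter 'b'. The stems whose second-to-last letter is 'b' (vufuhubh → vufuhubhesh, detigebp → detigebpesh) add -esh.
So nadippibk → nadippibkesh.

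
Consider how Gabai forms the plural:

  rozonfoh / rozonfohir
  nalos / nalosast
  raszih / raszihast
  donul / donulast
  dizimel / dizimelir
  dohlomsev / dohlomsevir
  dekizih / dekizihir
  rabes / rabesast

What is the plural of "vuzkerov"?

dizimel and donul both end in -l yet inflect differently (dizimelir, donulast), so the final letter is not what conditions the rule; the number of vowels is.
"vuzkerov" has 3 vowels. The stems with 3 vowels (dizimel → dizimelir, dekizih → dekizihir, rozonfoh → rozonfohir) add -ir.
The other pattern: stems with 2 vowels add -ast.
So vuzkerov → vuzkerovir.

vuzkerovir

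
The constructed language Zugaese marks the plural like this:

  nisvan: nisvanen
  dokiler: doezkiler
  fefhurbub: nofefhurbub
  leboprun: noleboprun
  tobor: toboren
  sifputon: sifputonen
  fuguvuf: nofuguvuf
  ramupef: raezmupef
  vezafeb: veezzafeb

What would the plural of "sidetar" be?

ramupef and fuguvuf both end in -f yet inflect differently (raezmupef, nofuguvuf), so the final letter is not what conditions the rule; the last vowel is.
"sidetar" has last vowel 'a'. The one such stem in the data (nisvan → nisvanen) adds -en, so the same rule applies.
The other patterns: stems whose last vowel is 'e' insert -ez- after the first vowel; stems whose last vowel is 'u' add the prefix no-.
So sidetar → sidetaren.

sidetaren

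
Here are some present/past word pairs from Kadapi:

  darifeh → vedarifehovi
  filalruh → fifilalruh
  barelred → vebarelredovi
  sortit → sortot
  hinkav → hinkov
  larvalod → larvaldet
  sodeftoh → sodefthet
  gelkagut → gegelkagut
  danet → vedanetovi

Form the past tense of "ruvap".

ruvop

"ruvap" has last vowel 'a'. The one such stem in the data (hinkav → hinkov) changes the last vowel to 'o' (as does sortit), so the same rule applies.
The other patterns: stems whose last vowel is 'u' repeat the first consonant+vowel as a prefix; stems whose last vowel is 'o' delete the last vowel and add -et; stems whose last vowel is 'e' add ve- … -ovi around the stem.
So ruvap → ruvop.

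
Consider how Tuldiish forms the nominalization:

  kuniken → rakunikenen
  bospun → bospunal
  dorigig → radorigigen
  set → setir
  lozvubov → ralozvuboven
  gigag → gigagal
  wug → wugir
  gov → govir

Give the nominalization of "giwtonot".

ragiwtonoten

wug and gigag both end in -g yet inflect differently (wugir, gigagal), so the final letter is not what conditions the rule; the number of vowels is.
"giwtonot" has 3 vowels. The stems with 3 vowels (dorigig → radorigigen, lozvubov → ralozvuboven, kuniken → rakunikenen) add ra- … -en around the stem.
The other patterns: stems with 1 vowel add -ir; stems with 2 vowels add -al.
So giwtonot → ragiwtonoten.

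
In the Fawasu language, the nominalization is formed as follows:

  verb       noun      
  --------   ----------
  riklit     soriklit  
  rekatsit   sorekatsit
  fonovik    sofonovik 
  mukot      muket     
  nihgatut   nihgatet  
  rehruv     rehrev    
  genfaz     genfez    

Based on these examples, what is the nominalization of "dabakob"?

dabakeb

riklit and mukot both end in -t yet inflect differently (soriklit, muket), so the final letter is not what conditions the rule; the last vowel is.
"dabakob" has last vowel 'o'. The one such stem in the data (mukot → muket) changes the last vowel to 'e' (as do nihgatut, rehruv), so the same rule applies.
The other pattern: stems whose last vowel is 'i' add the prefix so-.
So dabakob → dabakeb.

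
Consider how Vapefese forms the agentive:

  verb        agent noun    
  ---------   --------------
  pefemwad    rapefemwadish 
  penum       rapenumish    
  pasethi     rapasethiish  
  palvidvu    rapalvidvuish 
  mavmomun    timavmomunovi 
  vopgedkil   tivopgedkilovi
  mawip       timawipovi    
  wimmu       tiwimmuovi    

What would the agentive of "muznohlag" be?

"muznohlag" begins with m-. The stems beginning with m- (mavmomun → timavmomunovi, mawip → timawipovi) add ti- … -ovi around the stem.
The other pattern: stems beginning with p- add ra- … -ish around the stem.
So muznohlag → timuznohlagovi.

timuznohlagovi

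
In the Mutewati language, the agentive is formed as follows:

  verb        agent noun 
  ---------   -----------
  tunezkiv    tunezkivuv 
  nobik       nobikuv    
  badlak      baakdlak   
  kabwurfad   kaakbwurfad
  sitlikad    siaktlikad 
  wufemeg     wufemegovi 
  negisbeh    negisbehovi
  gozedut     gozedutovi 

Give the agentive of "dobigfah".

"dobigfah" has last vowel 'a'. The stems whose last vowel is 'a' (badlak → baakdlak, kabwurfad → kaakbwurfad, sitlikad → siaktlikad) insert -ak- after the first vowel.
So dobigfah → doakbigfah.

doakbigfah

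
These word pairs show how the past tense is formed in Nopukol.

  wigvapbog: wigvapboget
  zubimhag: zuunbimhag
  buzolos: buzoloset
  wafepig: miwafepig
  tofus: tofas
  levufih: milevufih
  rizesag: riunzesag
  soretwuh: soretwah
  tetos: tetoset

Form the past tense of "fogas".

foungas

wafepig and wigvapbog both end in -g yet inflect differently (miwafepig, wigvapboget), so the final letter is not what conditions the rule; the last vowel is.
"fogas" has last vowel 'a'. The stems whose last vowel is 'a' (rizesag → riunzesag, zubimhag → zuunbimhag) insert -un- after the first vowel.
The other patterns: stems whose last vowel is 'i' add the prefix mi-; stems whose last vowel is 'o' add -et; stems whose last vowel is 'u' change the last vowel to 'a'.
So fogas → foungas.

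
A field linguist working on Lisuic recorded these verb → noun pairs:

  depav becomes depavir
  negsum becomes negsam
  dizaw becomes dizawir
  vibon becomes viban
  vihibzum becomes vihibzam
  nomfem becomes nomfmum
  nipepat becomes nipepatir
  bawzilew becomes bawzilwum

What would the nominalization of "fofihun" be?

dizaw and bawzilew both end in -w yet inflect differently (dizawir, bawzilwum), so the final letter is not what conditions the rule; the last vowel is.
"fofihun" has last vowel 'u'. The stems whose last vowel is 'u' (negsum → negsam, vihibzum → vihibzam) change the last vowel to 'a'.
The other patterns: stems whose last vowel is 'a' add -ir; stems whose last vowel is 'e' delete the last vowel and add -um.
So fofihun → fofihan.

fofihan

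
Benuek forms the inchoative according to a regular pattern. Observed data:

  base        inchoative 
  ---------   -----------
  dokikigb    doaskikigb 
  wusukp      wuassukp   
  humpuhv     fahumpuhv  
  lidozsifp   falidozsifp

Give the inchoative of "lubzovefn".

wusukp and lidozsifp both end in -p yet inflect differently (wuassukp, falidozsifp), so the final letter is not what conditions the rule; the second-to-last letter is.
"lubzovefn" has second-to-last letter 'f'. The one such stem in the data (lidozsifp → falidozsifp) adds the prefix fa-, so the same rule applies.
So lubzovefn → falubzovefn.

falubzovefn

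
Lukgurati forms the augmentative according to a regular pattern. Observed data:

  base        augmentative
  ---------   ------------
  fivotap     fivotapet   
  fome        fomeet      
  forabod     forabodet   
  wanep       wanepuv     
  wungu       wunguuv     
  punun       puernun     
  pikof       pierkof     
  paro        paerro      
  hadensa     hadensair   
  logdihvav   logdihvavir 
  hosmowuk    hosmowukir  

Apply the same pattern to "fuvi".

fuviet

"fuvi" begins with f-. The stems beginning with f- (fivotap → fivotapet, fome → fomeet, forabod → forabodet) add -et.
The other patterns: stems beginning with w- add -uv; stems beginning with p- insert -er- after the first vowel; stems beginning with h- or l- add -ir.
So fuvi → fuviet.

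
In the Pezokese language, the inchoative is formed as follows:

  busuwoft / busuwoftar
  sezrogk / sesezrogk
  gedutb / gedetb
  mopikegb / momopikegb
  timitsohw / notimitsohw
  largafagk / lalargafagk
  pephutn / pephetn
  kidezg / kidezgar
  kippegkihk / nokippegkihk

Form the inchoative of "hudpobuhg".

kippegkihk and sezrogk both end in -k yet inflect differently (nokippegkihk, sesezrogk), so the final letter is not what conditions the rule; the second-to-last letter is.
"hudpobuhg" has second-to-last letter 'h'. The stems whose second-to-last letter is 'h' (kippegkihk → nokippegkihk, timitsohw → notimitsohw) add the prefix no-.
The other patterns: stems whose second-to-last letter is 'f' or 'z' add -ar; stems whose second-to-last letter is 'g' repeat the first consonant+vowel as a prefix; stems whose second-to-last letter is 't' change the last vowel to 'e'.
So hudpobuhg → nohudpobuhg.

nohudpobuhg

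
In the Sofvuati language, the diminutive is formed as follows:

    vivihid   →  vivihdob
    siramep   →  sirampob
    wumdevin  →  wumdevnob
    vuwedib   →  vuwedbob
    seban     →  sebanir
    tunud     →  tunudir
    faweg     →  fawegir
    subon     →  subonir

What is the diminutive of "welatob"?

welatbob

wumdevin and seban both end in -n yet inflect differently (wumdevnob, sebanir), so the final letter is not what conditions the rule; the number of vowels is.
"welatob" has 3 vowels. The stems with 3 vowels (vivihid → vivihdob, siramep → sirampob, wumdevin → wumdevnob) delete the last vowel and add -ob.
The other pattern: stems with 2 vowels add -ir.
So welatob → welatbob.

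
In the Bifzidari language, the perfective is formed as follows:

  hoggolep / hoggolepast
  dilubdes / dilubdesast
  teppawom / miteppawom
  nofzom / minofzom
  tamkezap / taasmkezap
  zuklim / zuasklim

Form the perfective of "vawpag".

vaaswpag

hoggolep and tamkezap both end in -p yet inflect differently (hoggolepast, taasmkezap), so the final letter is not what conditions the rule; the last vowel is.
"vawpag" has last vowel 'a'. The one such stem in the data (tamkezap → taasmkezap) inserts -as- after the first vowel (as does zuklim), so the same rule applies.
So vawpag → vaaswpag.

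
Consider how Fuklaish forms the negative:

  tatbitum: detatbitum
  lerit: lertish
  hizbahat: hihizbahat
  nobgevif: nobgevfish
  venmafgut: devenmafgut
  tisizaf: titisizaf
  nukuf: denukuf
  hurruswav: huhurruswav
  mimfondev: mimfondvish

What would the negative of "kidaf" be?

mimfondev and hurruswav both end in -v yet inflect differently (mimfondvish, huhurruswav), so the final letter is not what conditions the rule; the last vowel is.
"kidaf" has last vowel 'a'. The stems whose last vowel is 'a' (hurruswav → huhurruswav, hizbahat → hihizbahat, tisizaf → titisizaf) repeat the first consonant+vowel as a prefix.
So kidaf → kikidaf.

kikidaf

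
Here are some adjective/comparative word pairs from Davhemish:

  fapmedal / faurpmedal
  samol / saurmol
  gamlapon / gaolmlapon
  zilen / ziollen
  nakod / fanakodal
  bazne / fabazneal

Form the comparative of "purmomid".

fapurmomidal

"purmomid" ends in -d. The one such stem in the data (nakod → fanakodal) adds fa- … -al around the stem, so the same rule applies.
The other patterns: stems ending in -l insert -ur- after the first vowel; stems ending in -n insert -ol- after the first vowel.
So purmomid → fapurmomidal.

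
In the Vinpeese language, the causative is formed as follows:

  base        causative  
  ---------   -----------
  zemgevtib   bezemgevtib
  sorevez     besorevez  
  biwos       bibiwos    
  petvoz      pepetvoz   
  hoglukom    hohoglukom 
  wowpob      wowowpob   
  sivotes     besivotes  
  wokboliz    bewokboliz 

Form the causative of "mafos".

mamafos

biwos and sivotes both end in -s yet inflect differently (bibiwos, besivotes), so the final letter is not what conditions the rule; the last vowel is.
"mafos" has last vowel 'o'. The stems whose last vowel is 'o' (biwos → bibiwos, wowpob → wowowpob, petvoz → pepetvoz) repeat the first consonant+vowel as a prefix.
So mafos → mamafos.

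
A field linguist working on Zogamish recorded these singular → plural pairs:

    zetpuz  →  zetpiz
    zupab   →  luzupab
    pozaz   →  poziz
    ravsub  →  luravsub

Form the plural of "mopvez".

mopviz

pozaz and zupab both have last vowel 'a' yet inflect differently (poziz, luzupab), so the last vowel is not what conditions the rule; the final letter is.
"mopvez" ends in -z. The stems ending in -z (zetpuz → zetpiz, pozaz → poziz) change the last vowel to 'i'.
So mopvez → mopviz.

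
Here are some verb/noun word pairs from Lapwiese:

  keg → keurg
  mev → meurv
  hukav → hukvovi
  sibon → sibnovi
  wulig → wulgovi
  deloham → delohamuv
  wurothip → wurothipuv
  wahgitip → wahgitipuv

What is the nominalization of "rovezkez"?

rovezkezuv

"rovezkez" has 3 vowels. The stems with 3 vowels (deloham → delohamuv, wurothip → wurothipuv, wahgitip → wahgitipuv) add -uv.
The other patterns: stems with 1 vowel insert -ur- after the first vowel; stems with 2 vowels delete the last vowel and add -ovi.
So rovezkez → rovezkezuv.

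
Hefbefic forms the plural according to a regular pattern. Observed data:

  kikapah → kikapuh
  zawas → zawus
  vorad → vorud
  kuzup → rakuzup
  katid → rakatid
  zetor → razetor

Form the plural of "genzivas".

vorad and katid both end in -d yet inflect differently (vorud, rakatid), so the final letter is not what conditions the rule; the last vowel is.
"genzivas" has last vowel 'a'. The stems whose last vowel is 'a' (vorad → vorud, zawas → zawus, kikapah → kikapuh) change the last vowel to 'u'.
So genzivas → genzivus.

genzivus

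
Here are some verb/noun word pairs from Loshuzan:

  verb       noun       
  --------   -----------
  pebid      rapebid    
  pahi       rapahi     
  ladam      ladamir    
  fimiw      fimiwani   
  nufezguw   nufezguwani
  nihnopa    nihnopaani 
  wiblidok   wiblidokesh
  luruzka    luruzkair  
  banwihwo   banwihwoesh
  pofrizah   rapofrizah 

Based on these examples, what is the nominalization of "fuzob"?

"fuzob" begins with f-. The one such stem in the data (fimiw → fimiwani) adds -ani, so the same rule applies.
So fuzob → fuzobani.

fuzobani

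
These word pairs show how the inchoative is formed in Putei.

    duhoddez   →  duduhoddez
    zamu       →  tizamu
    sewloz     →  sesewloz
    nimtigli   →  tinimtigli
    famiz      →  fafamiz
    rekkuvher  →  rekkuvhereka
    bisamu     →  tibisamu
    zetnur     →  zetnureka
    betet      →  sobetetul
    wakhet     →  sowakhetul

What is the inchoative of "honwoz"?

"honwoz" ends in -z. The stems ending in -z (sewloz → sesewloz, duhoddez → duduhoddez, famiz → fafamiz) repeat the first consonant+vowel as a prefix.
The other patterns: stems ending in -r add -eka; stems ending in -t add so- … -ul around the stem; stems ending in -i or -u add the prefix ti-.
So honwoz → hohonwoz.

hohonwoz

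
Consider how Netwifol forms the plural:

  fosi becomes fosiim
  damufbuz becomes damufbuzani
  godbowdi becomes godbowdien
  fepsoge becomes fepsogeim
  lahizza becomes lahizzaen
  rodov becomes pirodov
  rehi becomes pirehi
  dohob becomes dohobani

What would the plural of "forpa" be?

forpaim

fosi and rehi both end in -i yet inflect differently (fosiim, pirehi), so the final letter is not what conditions the rule; the first letter is.
"forpa" begins with f-. The stems beginning with f- (fepsoge → fepsogeim, fosi → fosiim) add -im.
The other patterns: stems beginning with d- add -ani; stems beginning with r- add the prefix pi-; stems beginning with g- or l- add -en.
So forpa → forpaim.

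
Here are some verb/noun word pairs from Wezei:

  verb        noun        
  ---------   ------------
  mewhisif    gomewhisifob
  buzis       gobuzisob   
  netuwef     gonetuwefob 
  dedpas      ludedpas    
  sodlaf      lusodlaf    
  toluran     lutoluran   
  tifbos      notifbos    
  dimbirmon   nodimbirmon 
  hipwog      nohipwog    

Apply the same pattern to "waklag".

luwaklag

buzis and dedpas both end in -s yet inflect differently (gobuzisob, ludedpas), so the final letter is not what conditions the rule; the last vowel is.
"waklag" has last vowel 'a'. The stems whose last vowel is 'a' (dedpas → ludedpas, sodlaf → lusodlaf, toluran → lutoluran) add the prefix lu-.
So waklag → luwaklag.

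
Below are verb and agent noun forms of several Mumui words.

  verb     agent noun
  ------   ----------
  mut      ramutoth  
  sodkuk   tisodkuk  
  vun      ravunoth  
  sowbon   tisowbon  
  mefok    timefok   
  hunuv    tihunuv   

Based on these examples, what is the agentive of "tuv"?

sowbon and vun both end in -n yet inflect differently (tisowbon, ravunoth), so the final letter is not what conditions the rule; the number of vowels is.
"tuv" has 1 vowel. The stems with 1 vowel (vun → ravunoth, mut → ramutoth) add ra- … -oth around the stem.
The other pattern: stems with 2 vowels add the prefix ti-.
So tuv → ratuvoth.

ratuvoth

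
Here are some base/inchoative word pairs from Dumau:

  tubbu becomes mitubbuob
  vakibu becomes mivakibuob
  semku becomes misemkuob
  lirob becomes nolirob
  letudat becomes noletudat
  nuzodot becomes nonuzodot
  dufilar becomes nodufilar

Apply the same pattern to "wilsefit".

vakibu and letudat both have 3 vowels yet inflect differently (mivakibuob, noletudat), so the number of vowels is not what conditions the rule; the final letter is.
"wilsefit" ends in -t. The stems ending in -t (letudat → noletudat, nuzodot → nonuzodot) add the prefix no-.
So wilsefit → nowilsefit.

nowilsefit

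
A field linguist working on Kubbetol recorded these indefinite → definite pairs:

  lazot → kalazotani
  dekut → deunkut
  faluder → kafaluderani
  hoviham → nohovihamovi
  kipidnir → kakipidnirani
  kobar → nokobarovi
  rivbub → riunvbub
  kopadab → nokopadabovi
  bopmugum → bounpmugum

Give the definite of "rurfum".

ruunrfum

rivbub and kopadab both end in -b yet inflect differently (riunvbub, nokopadabovi), so the final letter is not what conditions the rule; the last vowel is.
"rurfum" has last vowel 'u'. The stems whose last vowel is 'u' (bopmugum → bounpmugum, rivbub → riunvbub, dekut → deunkut) insert -un- after the first vowel.
The other patterns: stems whose last vowel is 'a' add no- … -ovi around the stem; stems whose last vowel is 'e', 'i' or 'o' add ka- … -ani around the stem.
So rurfum → ruunrfum.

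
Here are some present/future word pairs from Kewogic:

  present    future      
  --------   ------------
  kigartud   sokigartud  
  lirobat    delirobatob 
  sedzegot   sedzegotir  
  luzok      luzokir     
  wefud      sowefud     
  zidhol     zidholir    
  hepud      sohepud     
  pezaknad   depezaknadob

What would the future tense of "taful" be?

sedzegot and lirobat both end in -t yet inflect differently (sedzegotir, delirobatob), so the final letter is not what conditions the rule; the last vowel is.
"taful" has last vowel 'u'. The stems whose last vowel is 'u' (wefud → sowefud, hepud → sohepud, kigartud → sokigartud) add the prefix so-.
So taful → sotaful.

sotaful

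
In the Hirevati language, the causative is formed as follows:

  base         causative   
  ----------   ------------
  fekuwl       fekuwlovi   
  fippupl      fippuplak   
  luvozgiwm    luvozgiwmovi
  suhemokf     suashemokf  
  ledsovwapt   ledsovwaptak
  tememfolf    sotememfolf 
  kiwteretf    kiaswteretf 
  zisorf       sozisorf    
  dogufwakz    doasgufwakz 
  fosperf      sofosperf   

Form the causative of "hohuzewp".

hohuzewpovi

fippupl and fekuwl both end in -l yet inflect differently (fippuplak, fekuwlovi), so the final letter is not what conditions the rule; the second-to-last letter is.
"hohuzewp" has second-to-last letter 'w'. The stems whose second-to-last letter is 'w' (fekuwl → fekuwlovi, luvozgiwm → luvozgiwmovi) add -ovi.
So hohuzewp → hohuzewpovi.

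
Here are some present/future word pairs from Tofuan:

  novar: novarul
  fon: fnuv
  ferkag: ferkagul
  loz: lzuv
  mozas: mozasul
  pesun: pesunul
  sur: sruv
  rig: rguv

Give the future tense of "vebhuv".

pesun and fon both end in -n yet inflect differently (pesunul, fnuv), so the final letter is not what conditions the rule; the number of vowels is.
"vebhuv" has 2 vowels. The stems with 2 vowels (novar → novarul, ferkag → ferkagul, mozas → mozasul) add -ul.
The other pattern: stems with 1 vowel delete the last vowel and add -uv.
So vebhuv → vebhuvul.

vebhuvul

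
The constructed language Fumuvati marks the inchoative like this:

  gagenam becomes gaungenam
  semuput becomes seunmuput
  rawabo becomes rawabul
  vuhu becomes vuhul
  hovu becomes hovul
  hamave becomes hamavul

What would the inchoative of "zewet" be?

"zewet" ends in a consonant. The stems ending in a consonant (gagenam → gaungenam, semuput → seunmuput) insert -un- after the first vowel.
The other pattern: stems ending in a vowel drop the final letter and add -ul.
So zewet → zeunwet.

zeunwet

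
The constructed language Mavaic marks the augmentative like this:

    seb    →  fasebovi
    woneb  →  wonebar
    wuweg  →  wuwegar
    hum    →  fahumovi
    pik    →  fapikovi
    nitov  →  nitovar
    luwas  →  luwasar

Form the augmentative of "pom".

fapomovi

seb and woneb both end in -b yet inflect differently (fasebovi, wonebar), so the final letter is not what conditions the rule; the number of vowels is.
"pom" has 1 vowel. The stems with 1 vowel (hum → fahumovi, pik → fapikovi, seb → fasebovi) add fa- … -ovi around the stem.
So pom → fapomovi.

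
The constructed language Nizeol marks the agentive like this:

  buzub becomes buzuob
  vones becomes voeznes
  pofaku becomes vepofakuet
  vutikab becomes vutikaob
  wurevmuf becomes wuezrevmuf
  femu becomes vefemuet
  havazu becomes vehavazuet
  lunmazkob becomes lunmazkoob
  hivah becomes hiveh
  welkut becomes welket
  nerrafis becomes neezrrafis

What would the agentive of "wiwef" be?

welkut and buzub both have last vowel 'u' yet inflect differently (welket, buzuob), so the last vowel is not what conditions the rule; the final letter is.
"wiwef" ends in -f. The one such stem in the data (wurevmuf → wuezrevmuf) inserts -ez- after the first vowel (as do vones, nerrafis), so the same rule applies.
The other patterns: stems ending in -h or -t change the last vowel to 'e'; stems ending in -b drop the final letter and add -ob; stems ending in -u add ve- … -et around the stem.
So wiwef → wiezwef.

wiezwef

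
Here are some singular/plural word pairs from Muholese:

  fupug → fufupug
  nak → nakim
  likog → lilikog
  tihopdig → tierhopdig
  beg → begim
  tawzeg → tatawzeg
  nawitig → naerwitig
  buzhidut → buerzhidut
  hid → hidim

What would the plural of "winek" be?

beg and likog both end in -g yet inflect differently (begim, lilikog), so the final letter is not what conditions the rule; the number of vowels is.
"winek" has 2 vowels. The stems with 2 vowels (likog → lilikog, fupug → fufupug, tawzeg → tatawzeg) repeat the first consonant+vowel as a prefix.
So winek → wiwinek.

wiwinek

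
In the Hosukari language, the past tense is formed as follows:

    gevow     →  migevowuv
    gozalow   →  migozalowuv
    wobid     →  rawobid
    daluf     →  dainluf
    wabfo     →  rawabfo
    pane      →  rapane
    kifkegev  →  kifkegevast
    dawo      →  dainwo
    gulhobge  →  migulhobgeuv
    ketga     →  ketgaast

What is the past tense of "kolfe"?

kolfeast

dawo and wabfo both end in -o yet inflect differently (dainwo, rawabfo), so the final letter is not what conditions the rule; the first letter is.
"kolfe" begins with k-. The stems beginning with k- (ketga → ketgaast, kifkegev → kifkegevast) add -ast.
The other patterns: stems beginning with d- insert -in- after the first vowel; stems beginning with g- add mi- … -uv around the stem; stems beginning with p- or w- add the prefix ra-.
So kolfe → kolfeast.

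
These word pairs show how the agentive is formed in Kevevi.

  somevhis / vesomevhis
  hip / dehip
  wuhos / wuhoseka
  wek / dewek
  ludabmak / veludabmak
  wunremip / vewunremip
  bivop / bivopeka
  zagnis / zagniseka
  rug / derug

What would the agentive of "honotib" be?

hip and bivop both end in -p yet inflect differently (dehip, bivopeka), so the final letter is not what conditions the rule; the number of vowels is.
"honotib" has 3 vowels. The stems with 3 vowels (somevhis → vesomevhis, ludabmak → veludabmak, wunremip → vewunremip) add the prefix ve-.
The other patterns: stems with 1 vowel add the prefix de-; stems with 2 vowels add -eka.
So honotib → vehonotib.

vehonotib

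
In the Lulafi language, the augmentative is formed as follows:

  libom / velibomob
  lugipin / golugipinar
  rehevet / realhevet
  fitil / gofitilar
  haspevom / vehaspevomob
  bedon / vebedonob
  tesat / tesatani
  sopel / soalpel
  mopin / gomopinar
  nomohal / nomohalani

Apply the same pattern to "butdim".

gobutdimar

"butdim" has last vowel 'i'. The stems whose last vowel is 'i' (mopin → gomopinar, fitil → gofitilar, lugipin → golugipinar) add go- … -ar around the stem.
So butdim → gobutdimar.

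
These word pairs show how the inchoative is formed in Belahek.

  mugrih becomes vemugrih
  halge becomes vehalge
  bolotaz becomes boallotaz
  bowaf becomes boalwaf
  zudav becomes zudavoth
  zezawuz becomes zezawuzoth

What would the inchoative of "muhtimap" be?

vemuhtimap

bolotaz and zezawuz both end in -z yet inflect differently (boallotaz, zezawuzoth), so the final letter is not what conditions the rule; the first letter is.
"muhtimap" begins with m-. The one such stem in the data (mugrih → vemugrih) adds the prefix ve-, so the same rule applies.
The other patterns: stems beginning with b- insert -al- after the first vowel; stems beginning with z- add -oth.
So muhtimap → vemuhtimap.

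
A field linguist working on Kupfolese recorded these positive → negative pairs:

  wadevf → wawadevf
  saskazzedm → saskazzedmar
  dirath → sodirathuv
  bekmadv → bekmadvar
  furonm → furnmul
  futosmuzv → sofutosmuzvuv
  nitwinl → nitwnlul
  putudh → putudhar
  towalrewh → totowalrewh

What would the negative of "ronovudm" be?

"ronovudm" has second-to-last letter 'd'. The stems whose second-to-last letter is 'd' (bekmadv → bekmadvar, saskazzedm → saskazzedmar, putudh → putudhar) add -ar.
So ronovudm → ronovudmar.

ronovudmar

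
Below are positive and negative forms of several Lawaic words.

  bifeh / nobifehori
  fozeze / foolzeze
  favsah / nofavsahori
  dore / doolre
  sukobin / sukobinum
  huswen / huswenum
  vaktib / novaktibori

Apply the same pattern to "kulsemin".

dore and huswen both have last vowel 'e' yet inflect differently (doolre, huswenum), so the last vowel is not what conditions the rule; the final letter is.
"kulsemin" ends in -n. The stems ending in -n (huswen → huswenum, sukobin → sukobinum) add -um.
The other patterns: stems ending in -e insert -ol- after the first vowel; stems ending in -b or -h add no- … -ori around the stem.
So kulsemin → kulseminum.

kulseminum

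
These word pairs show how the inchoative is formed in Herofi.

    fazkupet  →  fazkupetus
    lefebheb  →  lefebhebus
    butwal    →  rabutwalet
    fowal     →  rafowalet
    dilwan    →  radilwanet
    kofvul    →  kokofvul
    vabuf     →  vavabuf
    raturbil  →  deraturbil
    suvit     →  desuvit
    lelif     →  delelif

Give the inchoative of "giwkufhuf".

butwal and kofvul both end in -l yet inflect differently (rabutwalet, kokofvul), so the final letter is not what conditions the rule; the last vowel is.
"giwkufhuf" has last vowel 'u'. The stems whose last vowel is 'u' (kofvul → kokofvul, vabuf → vavabuf) repeat the first consonant+vowel as a prefix.
The other patterns: stems whose last vowel is 'e' add -us; stems whose last vowel is 'a' add ra- … -et around the stem; stems whose last vowel is 'i' add the prefix de-.
So giwkufhuf → gigiwkufhuf.

gigiwkufhuf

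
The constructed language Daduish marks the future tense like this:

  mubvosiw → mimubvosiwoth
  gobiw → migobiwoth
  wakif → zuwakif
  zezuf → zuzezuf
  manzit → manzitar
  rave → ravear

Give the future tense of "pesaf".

gobiw and wakif both have last vowel 'i' yet inflect differently (migobiwoth, zuwakif), so the last vowel is not what conditions the rule; the final letter is.
"pesaf" ends in -f. The stems ending in -f (zezuf → zuzezuf, wakif → zuwakif) add the prefix zu-.
So pesaf → zupesaf.

zupesaf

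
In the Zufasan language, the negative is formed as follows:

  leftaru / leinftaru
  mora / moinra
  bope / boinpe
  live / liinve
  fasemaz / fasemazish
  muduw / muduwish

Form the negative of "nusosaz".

mora and fasemaz both have last vowel 'a' yet inflect differently (moinra, fasemazish), so the last vowel is not what conditions the rule; whether the stem ends in a vowel or a consonant is.
"nusosaz" ends in a consonant. The stems ending in a consonant (fasemaz → fasemazish, muduw → muduwish) add -ish.
The other pattern: stems ending in a vowel insert -in- after the first vowel.
So nusosaz → nusosazish.

nusosazish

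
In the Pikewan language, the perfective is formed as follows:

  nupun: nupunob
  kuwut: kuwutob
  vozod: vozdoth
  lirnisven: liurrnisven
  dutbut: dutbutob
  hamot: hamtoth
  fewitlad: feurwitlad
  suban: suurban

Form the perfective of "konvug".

konvugob

"konvug" has last vowel 'u'. The stems whose last vowel is 'u' (nupun → nupunob, kuwut → kuwutob, dutbut → dutbutob) add -ob.
So konvug → konvugob.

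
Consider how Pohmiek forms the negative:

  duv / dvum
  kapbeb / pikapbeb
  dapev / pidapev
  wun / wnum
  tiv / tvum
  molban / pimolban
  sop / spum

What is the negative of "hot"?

"hot" has 1 vowel. The stems with 1 vowel (duv → dvum, wun → wnum, tiv → tvum) delete the last vowel and add -um.
The other pattern: stems with 2 vowels add the prefix pi-.
So hot → htum.

htum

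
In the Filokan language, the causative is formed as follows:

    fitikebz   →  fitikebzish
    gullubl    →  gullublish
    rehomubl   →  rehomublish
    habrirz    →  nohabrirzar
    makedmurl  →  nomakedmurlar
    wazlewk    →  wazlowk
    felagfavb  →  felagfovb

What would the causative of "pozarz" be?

fitikebz and habrirz both end in -z yet inflect differently (fitikebzish, nohabrirzar), so the final letter is not what conditions the rule; the second-to-last letter is.
"pozarz" has second-to-last letter 'r'. The stems whose second-to-last letter is 'r' (habrirz → nohabrirzar, makedmurl → nomakedmurlar) add no- … -ar around the stem.
The other patterns: stems whose second-to-last letter is 'b' add -ish; stems whose second-to-last letter is 'v' or 'w' change the last vowel to 'o'.
So pozarz → nopozarzar.

nopozarzar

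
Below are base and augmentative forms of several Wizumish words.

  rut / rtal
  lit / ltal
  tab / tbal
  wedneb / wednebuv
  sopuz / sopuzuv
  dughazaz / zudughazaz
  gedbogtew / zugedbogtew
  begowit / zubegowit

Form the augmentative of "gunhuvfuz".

tab and wedneb both end in -b yet inflect differently (tbal, wednebuv), so the final letter is not what conditions the rule; the number of vowels is.
"gunhuvfuz" has 3 vowels. The stems with 3 vowels (dughazaz → zudughazaz, gedbogtew → zugedbogtew, begowit → zubegowit) add the prefix zu-.
So gunhuvfuz → zugunhuvfuz.

zugunhuvfuz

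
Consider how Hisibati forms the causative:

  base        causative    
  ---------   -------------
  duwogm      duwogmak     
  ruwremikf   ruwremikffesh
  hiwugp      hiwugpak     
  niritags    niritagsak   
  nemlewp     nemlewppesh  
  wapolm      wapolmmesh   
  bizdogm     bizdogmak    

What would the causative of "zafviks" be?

zafvikssesh

duwogm and wapolm both end in -m yet inflect differently (duwogmak, wapolmmesh), so the final letter is not what conditions the rule; the second-to-last letter is.
"zafviks" has second-to-last letter 'k'. The one such stem in the data (ruwremikf → ruwremikffesh) doubles the final consonant and adds -esh (as do wapolm, nemlewp), so the same rule applies.
So zafviks → zafvikssesh.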